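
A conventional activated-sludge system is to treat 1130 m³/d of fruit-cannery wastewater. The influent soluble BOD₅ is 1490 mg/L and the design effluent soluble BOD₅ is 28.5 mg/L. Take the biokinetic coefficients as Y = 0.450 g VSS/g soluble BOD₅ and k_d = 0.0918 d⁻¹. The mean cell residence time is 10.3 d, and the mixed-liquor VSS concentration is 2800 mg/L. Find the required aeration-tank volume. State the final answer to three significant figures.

V ≈ 1410 m³

Rearranging the biomass balance for a CMAS with decay, V = Y·Q·ΔS·θ_c / [X·(1+k_d θ_c)] = 0.450 × 1130 × (1490 − 28.5) × 10.3 / [2800 × (1 + 0.0918 × 10.3)] = 7.65×10^6 / 5448 = 1405 m³.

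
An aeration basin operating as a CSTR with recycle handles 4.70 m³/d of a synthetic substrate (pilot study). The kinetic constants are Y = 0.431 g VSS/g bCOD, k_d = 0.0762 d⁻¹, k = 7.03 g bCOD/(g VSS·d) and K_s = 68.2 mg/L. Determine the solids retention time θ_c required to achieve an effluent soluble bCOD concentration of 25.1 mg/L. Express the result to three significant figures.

From 1/θ_c = Y·k·S/(K_s + S) − k_d: Y·k·S/(K_s+S) = 0.431 × 7.03 × 25.1 / (68.2 + 25.1) = 0.8151 d⁻¹.
θ_c = 1/(μ − k_d) = 1/(0.8151 − 0.0762) = 1/0.7389 = 1.353 d.

θ_c ≈ 1.35 d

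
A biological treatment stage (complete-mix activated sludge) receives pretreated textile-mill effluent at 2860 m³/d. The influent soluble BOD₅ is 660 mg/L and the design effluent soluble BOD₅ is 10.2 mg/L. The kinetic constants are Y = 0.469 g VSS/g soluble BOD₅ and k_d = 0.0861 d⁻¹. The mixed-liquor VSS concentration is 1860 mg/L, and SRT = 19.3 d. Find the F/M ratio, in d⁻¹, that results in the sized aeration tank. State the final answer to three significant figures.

F/M ≈ 0.299 d⁻¹

From the SRT design equation V = Y Q (S₀−S) θ_c / [X (1 + k_d θ_c)] = 0.469 × 2860 × (660 − 10.2) × 19.3 / [1860 × (1 + 0.0861 × 19.3)] = 1.68×10^7 / 4951 = 3398 m³.
Food-to-microorganism ratio F/M = Q S₀ / (V X) = 2860 × 660 / (3398 × 1860) = 0.2987 d⁻¹.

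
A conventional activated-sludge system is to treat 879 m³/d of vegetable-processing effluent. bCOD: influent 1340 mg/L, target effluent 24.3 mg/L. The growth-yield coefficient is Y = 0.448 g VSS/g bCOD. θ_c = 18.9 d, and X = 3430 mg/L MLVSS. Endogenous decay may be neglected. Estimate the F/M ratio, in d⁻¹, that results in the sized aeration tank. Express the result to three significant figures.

F/M ≈ 0.120 d⁻¹

Biomass mass balance (decay neglected): V·X = Y·Q·(S₀ − S)·θ_c, so V = 0.448 × 879 × (1340 − 24.3) × 18.9 / 3430 = 2855 m³.
Food-to-microorganism ratio F/M = Q S₀ / (V X) = 879 × 1340 / (2855 × 3430) = 0.1203 d⁻¹.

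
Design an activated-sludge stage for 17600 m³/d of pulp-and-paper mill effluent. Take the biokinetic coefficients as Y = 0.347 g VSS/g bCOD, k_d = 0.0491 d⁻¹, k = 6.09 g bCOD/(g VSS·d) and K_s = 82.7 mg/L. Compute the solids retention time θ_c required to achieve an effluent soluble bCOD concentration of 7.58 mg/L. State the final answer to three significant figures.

From 1/θ_c = Y·k·S/(K_s + S) − k_d: Y·k·S/(K_s+S) = 0.347 × 6.09 × 7.58 / (82.7 + 7.58) = 0.1774 d⁻¹.
Then 1/θ_c = μ − k_d = 0.1774 − 0.0491 = 0.1283 d⁻¹, giving θ_c = 7.792 d.

θ_c ≈ 7.79 d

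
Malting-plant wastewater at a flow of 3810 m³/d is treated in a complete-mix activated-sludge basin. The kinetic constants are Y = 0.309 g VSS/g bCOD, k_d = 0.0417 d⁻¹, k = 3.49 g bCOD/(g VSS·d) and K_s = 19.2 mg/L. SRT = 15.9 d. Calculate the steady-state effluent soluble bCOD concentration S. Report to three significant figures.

S ≈ 2.06 mg/L

From the Monod/SRT balance for a CMAS, S = K_s·(1+k_d θ_c)/[θ_c·(Y k − k_d) − 1] = 19.2 × (1 + 0.0417 × 15.9) / [15.9 × (0.309 × 3.49 − 0.0417) − 1] = 31.93 / 15.48 = 2.062 mg/L.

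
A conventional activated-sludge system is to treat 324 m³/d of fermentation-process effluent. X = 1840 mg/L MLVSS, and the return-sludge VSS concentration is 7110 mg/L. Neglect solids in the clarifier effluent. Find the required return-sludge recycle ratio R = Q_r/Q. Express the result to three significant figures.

Mass balance around the secondary clarifier (neglecting effluent solids): R = X / (X_r − X) = 1840 / (7110 − 1840) = 0.3491.

R ≈ 0.349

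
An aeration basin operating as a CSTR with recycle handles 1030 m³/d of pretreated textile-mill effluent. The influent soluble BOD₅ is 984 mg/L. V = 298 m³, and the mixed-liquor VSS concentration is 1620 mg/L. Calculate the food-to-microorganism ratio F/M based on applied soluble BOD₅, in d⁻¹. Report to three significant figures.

F/M ≈ 2.10 d⁻¹

F/M = applied load / biomass = Q·S₀/(V·X) = 1030 × 984 / (298.0 × 1620) = 2.099 d⁻¹.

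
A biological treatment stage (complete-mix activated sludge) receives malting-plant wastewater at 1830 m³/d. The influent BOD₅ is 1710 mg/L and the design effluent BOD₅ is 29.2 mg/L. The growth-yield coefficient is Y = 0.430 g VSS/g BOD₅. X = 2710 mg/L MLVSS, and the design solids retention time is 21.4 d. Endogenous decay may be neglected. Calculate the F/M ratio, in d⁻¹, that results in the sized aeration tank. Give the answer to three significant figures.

Biomass mass balance (decay neglected): V·X = Y·Q·(S₀ − S)·θ_c, so V = 0.430 × 1830 × (1710 − 29.2) × 21.4 / 2710 = 10444 m³.
F/M = Q·S₀ / (V·X) = 1830 × 1710 / (10444 × 2710) = 0.1106 g BOD₅·(g VSS·d)⁻¹.

F/M ≈ 0.111 d⁻¹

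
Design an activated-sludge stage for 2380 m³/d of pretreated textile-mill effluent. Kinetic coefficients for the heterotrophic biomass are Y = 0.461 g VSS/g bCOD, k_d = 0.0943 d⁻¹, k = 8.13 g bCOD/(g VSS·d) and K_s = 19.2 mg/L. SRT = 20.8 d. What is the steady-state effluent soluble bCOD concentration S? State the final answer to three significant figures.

From the Monod/SRT balance for a CMAS, S = K_s·(1+k_d θ_c)/[θ_c·(Y k − k_d) − 1] = 19.2 × (1 + 0.0943 × 20.8) / [20.8 × (0.461 × 8.13 − 0.0943) − 1] = 56.86 / 75.00 = 0.7582 mg/L.

S ≈ 0.758 mg/L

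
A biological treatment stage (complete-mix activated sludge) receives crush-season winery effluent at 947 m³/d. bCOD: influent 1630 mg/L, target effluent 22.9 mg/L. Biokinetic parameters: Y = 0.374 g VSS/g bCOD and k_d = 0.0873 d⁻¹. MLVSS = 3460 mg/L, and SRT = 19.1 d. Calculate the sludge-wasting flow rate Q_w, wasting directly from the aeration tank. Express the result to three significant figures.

Q_w ≈ 61.7 m³/d

From the SRT design equation V = Y Q (S₀−S) θ_c / [X (1 + k_d θ_c)] = 0.374 × 947 × (1630 − 22.9) × 19.1 / [3460 × (1 + 0.0873 × 19.1)] = 1.09×10^7 / 9229 = 1178 m³.
For wasting at MLVSS concentration, Q_w = V/θ_c = 1178/19.1 = 61.67 m³/d.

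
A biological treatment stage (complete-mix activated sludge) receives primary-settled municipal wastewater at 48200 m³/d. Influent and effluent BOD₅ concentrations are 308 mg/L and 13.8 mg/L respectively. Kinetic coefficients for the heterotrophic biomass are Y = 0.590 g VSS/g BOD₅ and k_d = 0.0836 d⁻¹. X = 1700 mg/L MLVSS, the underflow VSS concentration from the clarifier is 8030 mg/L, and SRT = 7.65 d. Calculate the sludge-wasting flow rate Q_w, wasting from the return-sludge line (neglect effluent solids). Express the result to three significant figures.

Rearranging the biomass balance for a CMAS with decay, V = Y·Q·ΔS·θ_c / [X·(1+k_d θ_c)] = 0.590 × 48200 × (308 − 13.8) × 7.65 / [1700 × (1 + 0.0836 × 7.65)] = 6.4×10^7 / 2787 = 22963 m³.
Q_w = (V·X)/(θ_c X_r) = 22963 × 1700 / (7.65 × 8030) = 635.5 m³/d.

Q_w ≈ 635 m³/d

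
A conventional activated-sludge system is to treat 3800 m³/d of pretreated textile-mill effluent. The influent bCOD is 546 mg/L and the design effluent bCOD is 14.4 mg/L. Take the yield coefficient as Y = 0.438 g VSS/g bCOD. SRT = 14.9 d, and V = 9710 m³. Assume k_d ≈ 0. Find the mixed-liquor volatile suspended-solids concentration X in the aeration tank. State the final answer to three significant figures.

X = Y·Q·ΔS·θ_c / V = 0.438 × 3800 × (546 − 14.4) × 14.9 / 9710 = 1358 mg/L.

X ≈ 1360 mg/L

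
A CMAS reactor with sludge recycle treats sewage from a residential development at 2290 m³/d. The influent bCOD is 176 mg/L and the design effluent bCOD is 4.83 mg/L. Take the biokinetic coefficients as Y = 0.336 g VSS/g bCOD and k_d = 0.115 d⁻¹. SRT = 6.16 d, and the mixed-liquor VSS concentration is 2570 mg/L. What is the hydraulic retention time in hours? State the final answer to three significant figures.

Steady-state biomass mass balance: V·X·(1 + k_d·θ_c) = Y·Q·(S₀ − S)·θ_c, so V = 0.336 × 2290 × (176 − 4.83) × 6.16 / [2570 × (1 + 0.115 × 6.16)] = 8.11×10^5 / 4391 = 184.8 m³.
HRT = V/Q = 184.8 m³ / 2290 m³·d⁻¹ = 0.08069 d × 24 = 1.937 h.

τ ≈ 1.94 h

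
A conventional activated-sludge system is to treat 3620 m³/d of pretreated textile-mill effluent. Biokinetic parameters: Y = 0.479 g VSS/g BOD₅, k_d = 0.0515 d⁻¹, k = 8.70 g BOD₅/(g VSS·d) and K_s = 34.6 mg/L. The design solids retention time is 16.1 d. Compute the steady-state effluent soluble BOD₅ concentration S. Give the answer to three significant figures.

S ≈ 0.970 mg/L

From the Monod/SRT balance for a CMAS, S = K_s·(1+k_d θ_c)/[θ_c·(Y k − k_d) − 1] = 34.6 × (1 + 0.0515 × 16.1) / [16.1 × (0.479 × 8.70 − 0.0515) − 1] = 63.29 / 65.26 = 0.9697 mg/L.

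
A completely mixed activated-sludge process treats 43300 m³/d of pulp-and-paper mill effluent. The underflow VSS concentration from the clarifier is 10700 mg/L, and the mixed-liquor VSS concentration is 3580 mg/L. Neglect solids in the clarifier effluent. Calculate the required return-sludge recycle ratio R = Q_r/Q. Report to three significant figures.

R = Q_r/Q = X/(X_r − X) = 3580 / (10700 − 3580) = 0.5028.

R ≈ 0.503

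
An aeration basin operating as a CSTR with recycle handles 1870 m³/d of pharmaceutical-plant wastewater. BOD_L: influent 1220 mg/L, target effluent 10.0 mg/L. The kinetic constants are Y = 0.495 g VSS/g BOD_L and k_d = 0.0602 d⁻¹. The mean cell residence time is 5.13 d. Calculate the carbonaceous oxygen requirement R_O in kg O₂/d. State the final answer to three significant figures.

R_O ≈ 1050 kg O₂/d

Correct the yield for decay: Y_obs = Y/(1 + k_d θ_c) = 0.495 / (1 + 0.0602 × 5.13) = 0.495 / 1.309 = 0.3782.
Mass of BOD_L removed per day: Q(S₀ − S) = 1870 × 1210 g/m³ = 2263 kg/d.
Net sludge production P_X = 0.3782 × 2263 = 855.8 kg VSS/d.
R_O = Q·ΔS − 1.42 P_X = 2263 − 1215 = 1048 kg O₂/d.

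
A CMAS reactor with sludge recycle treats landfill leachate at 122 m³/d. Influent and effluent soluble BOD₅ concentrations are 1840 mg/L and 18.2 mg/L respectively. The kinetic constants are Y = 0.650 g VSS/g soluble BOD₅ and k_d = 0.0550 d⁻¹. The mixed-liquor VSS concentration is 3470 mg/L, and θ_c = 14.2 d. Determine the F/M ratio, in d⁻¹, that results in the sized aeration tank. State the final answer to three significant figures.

F/M ≈ 0.195 d⁻¹

Steady-state biomass mass balance: V·X·(1 + k_d·θ_c) = Y·Q·(S₀ − S)·θ_c, so V = 0.650 × 122 × (1840 − 18.2) × 14.2 / [3470 × (1 + 0.0550 × 14.2)] = 2.05×10^6 / 6180 = 331.9 m³.
Food-to-microorganism ratio F/M = Q S₀ / (V X) = 122 × 1840 / (331.9 × 3470) = 0.1949 d⁻¹.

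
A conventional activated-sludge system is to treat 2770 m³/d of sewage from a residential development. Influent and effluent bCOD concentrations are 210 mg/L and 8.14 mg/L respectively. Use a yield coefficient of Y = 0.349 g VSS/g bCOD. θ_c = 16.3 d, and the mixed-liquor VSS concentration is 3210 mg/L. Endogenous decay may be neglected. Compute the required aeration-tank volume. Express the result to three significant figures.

Biomass mass balance (decay neglected): V·X = Y·Q·(S₀ − S)·θ_c, so V = 0.349 × 2770 × (210 − 8.14) × 16.3 / 3210 = 990.9 m³.

V ≈ 991 m³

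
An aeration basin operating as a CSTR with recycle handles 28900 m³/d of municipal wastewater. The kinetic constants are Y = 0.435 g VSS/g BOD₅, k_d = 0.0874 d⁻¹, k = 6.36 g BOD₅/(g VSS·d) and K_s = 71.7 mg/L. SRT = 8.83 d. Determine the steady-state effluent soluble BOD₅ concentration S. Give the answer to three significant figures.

S ≈ 5.61 mg/L

For a completely mixed reactor with recycle the Lawrence–McCarty relation gives S = K_s·(1 + k_d·θ_c) / [θ_c·(Y·k − k_d) − 1] = 71.7 × (1 + 0.0874 × 8.83) / [8.83 × (0.435 × 6.36 − 0.0874) − 1] = 127.0 / 22.66 = 5.607 mg/L.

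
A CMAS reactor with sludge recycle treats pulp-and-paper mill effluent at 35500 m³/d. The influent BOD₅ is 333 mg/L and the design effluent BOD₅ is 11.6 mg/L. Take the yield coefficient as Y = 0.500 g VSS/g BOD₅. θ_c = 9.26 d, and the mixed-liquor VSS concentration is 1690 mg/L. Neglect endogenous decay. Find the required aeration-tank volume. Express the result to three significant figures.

V ≈ 31300 m³

With k_d = 0 the design equation reduces to V = Y Q (S₀−S) θ_c / X = 0.500 × 35500 × (333 − 11.6) × 9.26 / 1690 = 31259 m³.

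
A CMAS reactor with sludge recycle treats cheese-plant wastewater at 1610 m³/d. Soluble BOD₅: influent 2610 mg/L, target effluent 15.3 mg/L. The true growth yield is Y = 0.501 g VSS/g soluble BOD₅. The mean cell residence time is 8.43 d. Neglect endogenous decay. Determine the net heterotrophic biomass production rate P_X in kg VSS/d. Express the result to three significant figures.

With endogenous decay neglected, the observed yield equals the true yield: Y_obs = Y = 0.501 g VSS/g soluble BOD₅.
ΔS = 2610 − 15.3 = 2595 mg/L, so the substrate removal rate is 1610 × 2595/1000 = 4177 kg soluble BOD₅/d.
Net biomass production P_X = Y_obs × Q·(S₀ − S) = 0.5010 × 4177 = 2093 kg VSS/d.

P_X ≈ 2090 kg VSS/d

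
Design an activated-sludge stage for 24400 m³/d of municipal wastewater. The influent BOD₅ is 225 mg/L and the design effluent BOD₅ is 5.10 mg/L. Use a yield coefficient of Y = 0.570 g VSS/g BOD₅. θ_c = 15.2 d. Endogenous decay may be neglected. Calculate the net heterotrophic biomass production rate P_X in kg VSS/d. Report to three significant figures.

P_X ≈ 3060 kg VSS/d

No decay correction is needed, so Y_obs = Y = 0.570.
ΔS = 225 − 5.10 = 219.9 mg/L, so the substrate removal rate is 24400 × 219.9/1000 = 5366 kg BOD₅/d.
Net biomass production P_X = Y_obs × Q·(S₀ − S) = 0.5700 × 5366 = 3058 kg VSS/d.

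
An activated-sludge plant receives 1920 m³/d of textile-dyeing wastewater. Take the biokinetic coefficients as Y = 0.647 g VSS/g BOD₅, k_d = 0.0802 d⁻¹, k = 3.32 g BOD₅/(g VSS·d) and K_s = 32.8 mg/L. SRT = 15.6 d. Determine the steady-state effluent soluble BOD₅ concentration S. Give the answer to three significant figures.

S ≈ 2.36 mg/L

For a completely mixed reactor with recycle the Lawrence–McCarty relation gives S = K_s·(1 + k_d·θ_c) / [θ_c·(Y·k − k_d) − 1] = 32.8 × (1 + 0.0802 × 15.6) / [15.6 × (0.647 × 3.32 − 0.0802) − 1] = 73.84 / 31.26 = 2.362 mg/L.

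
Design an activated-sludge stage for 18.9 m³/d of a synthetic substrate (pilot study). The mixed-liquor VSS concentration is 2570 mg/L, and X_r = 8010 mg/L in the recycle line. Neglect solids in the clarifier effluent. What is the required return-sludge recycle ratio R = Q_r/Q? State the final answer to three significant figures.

R ≈ 0.472

R = Q_r/Q = X/(X_r − X) = 2570 / (8010 − 2570) = 0.4724.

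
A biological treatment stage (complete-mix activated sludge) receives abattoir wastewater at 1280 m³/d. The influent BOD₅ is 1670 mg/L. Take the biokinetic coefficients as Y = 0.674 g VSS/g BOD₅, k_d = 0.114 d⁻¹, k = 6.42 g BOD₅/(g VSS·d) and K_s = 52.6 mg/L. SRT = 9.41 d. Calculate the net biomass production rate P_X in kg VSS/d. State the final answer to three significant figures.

P_X ≈ 694 kg VSS/d

For a completely mixed reactor with recycle the Lawrence–McCarty relation gives S = K_s·(1 + k_d·θ_c) / [θ_c·(Y·k − k_d) − 1] = 52.6 × (1 + 0.114 × 9.41) / [9.41 × (0.674 × 6.42 − 0.114) − 1] = 109.0 / 38.65 = 2.821 mg/L.
The observed yield is Y_obs = Y/(1 + k_d·θ_c) = 0.674 / (1 + 0.114 × 9.41) = 0.674 / 2.073 = 0.3252 g VSS per g BOD₅ removed.
Substrate removed = Q·(S₀ − S) = 1280 m³/d × (1670 − 2.82) g/m³ = 2.13×10^6 g/d = 2134 kg/d.
P_X = Y_obs · Q(S₀ − S) = 0.3252 × 2134 = 693.9 kg VSS/d.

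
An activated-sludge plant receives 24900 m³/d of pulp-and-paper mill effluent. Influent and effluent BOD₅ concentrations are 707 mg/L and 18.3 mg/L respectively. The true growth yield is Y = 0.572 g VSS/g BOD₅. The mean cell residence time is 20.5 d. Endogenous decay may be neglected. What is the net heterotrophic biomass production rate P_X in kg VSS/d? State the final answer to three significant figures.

With endogenous decay neglected, the observed yield equals the true yield: Y_obs = Y = 0.572 g VSS/g BOD₅.
Q·(S₀ − S) = 24900 × (707 − 18.3) × 10⁻³ = 17149 kg/d removed.
Net biomass production P_X = Y_obs × Q·(S₀ − S) = 0.5720 × 17149 = 9809 kg VSS/d.

P_X ≈ 9810 kg VSS/d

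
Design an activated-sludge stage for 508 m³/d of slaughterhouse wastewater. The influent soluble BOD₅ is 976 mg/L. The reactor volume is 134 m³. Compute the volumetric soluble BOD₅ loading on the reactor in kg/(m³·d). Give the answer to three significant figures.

L_v ≈ 3.70 kg soluble BOD₅/(m³·d)

Applied soluble BOD₅ load per unit volume = Q·S₀/V = (508 × 976/1000)/134.0 = 3.700 kg soluble BOD₅·m⁻³·d⁻¹.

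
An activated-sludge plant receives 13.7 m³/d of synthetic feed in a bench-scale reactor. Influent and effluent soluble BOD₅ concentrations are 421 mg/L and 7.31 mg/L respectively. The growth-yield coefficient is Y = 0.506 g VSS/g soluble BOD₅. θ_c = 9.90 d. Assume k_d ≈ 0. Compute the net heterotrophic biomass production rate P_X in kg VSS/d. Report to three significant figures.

No decay correction is needed, so Y_obs = Y = 0.506.
ΔS = 421 − 7.31 = 413.7 mg/L, so the substrate removal rate is 13.7 × 413.7/1000 = 5.668 kg soluble BOD₅/d.
So the net sludge growth is P_X = 0.5060 × 5.668 = 2.868 kg VSS/d.

P_X ≈ 2.87 kg VSS/d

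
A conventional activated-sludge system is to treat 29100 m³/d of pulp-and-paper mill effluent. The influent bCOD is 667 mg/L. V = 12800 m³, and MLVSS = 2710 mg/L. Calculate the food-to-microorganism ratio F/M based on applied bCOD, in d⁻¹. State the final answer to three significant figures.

F/M ≈ 0.560 d⁻¹

F/M = Q·S₀ / (V·X) = 29100 × 667 / (12800 × 2710) = 0.5596 g bCOD·(g VSS·d)⁻¹.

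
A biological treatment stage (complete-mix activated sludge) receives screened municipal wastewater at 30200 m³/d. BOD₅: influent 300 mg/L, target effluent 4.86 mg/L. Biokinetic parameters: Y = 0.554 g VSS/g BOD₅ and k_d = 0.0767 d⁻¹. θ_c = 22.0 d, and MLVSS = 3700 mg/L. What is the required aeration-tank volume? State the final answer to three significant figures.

Rearranging the biomass balance for a CMAS with decay, V = Y·Q·ΔS·θ_c / [X·(1+k_d θ_c)] = 0.554 × 30200 × (300 − 4.86) × 22.0 / [3700 × (1 + 0.0767 × 22.0)] = 1.09×10^8 / 9943 = 10925 m³.

V ≈ 10900 m³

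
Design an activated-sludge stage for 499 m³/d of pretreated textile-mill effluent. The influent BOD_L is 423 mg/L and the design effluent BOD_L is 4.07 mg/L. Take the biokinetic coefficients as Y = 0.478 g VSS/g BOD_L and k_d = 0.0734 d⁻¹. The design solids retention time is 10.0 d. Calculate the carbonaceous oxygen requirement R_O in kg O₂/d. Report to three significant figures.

R_O ≈ 127 kg O₂/d

Observed yield with endogenous decay: Y_obs = Y / (1 + k_d·θ_c) = 0.478 / (1 + 0.0734 × 10.0) = 0.478 / 1.734 = 0.2757 g VSS/g BOD_L.
ΔS = 423 − 4.07 = 418.9 mg/L, so the substrate removal rate is 499 × 418.9/1000 = 209.0 kg BOD_L/d.
Biomass synthesised: P_X = Y_obs × 209.0 = 57.63 kg VSS/d.
R_O = Q·(S₀ − S) − 1.42·P_X = 209.0 − 1.42 × 57.63 = 127.2 kg O₂/d.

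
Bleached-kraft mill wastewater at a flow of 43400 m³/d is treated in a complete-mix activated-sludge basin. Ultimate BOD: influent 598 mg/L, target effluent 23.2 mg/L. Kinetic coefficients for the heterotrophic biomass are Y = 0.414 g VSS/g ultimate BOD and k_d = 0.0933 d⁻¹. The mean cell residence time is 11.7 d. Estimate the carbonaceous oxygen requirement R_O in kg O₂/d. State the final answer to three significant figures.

R_O ≈ 17900 kg O₂/d

Observed yield with endogenous decay: Y_obs = Y / (1 + k_d·θ_c) = 0.414 / (1 + 0.0933 × 11.7) = 0.414 / 2.092 = 0.1979 g VSS/g ultimate BOD.
Substrate removed = Q·(S₀ − S) = 43400 m³/d × (598 − 23.2) g/m³ = 2.49×10^7 g/d = 24946 kg/d.
Biomass synthesised: P_X = Y_obs × 24946 = 4938 kg VSS/d.
R_O = Q·ΔS − 1.42 P_X = 24946 − 7012 = 17935 kg O₂/d.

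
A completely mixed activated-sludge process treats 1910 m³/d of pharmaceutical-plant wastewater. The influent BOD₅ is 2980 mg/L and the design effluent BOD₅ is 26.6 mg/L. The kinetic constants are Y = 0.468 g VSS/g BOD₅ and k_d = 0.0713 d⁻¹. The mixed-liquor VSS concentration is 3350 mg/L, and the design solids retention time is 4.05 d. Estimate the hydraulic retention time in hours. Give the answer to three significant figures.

Steady-state biomass mass balance: V·X·(1 + k_d·θ_c) = Y·Q·(S₀ − S)·θ_c, so V = 0.468 × 1910 × (2980 − 26.6) × 4.05 / [3350 × (1 + 0.0713 × 4.05)] = 1.07×10^7 / 4317 = 2476 m³.
Hydraulic retention time τ = V/Q = 2476 / 1910 = 1.297 d = 31.12 h.

τ ≈ 31.1 h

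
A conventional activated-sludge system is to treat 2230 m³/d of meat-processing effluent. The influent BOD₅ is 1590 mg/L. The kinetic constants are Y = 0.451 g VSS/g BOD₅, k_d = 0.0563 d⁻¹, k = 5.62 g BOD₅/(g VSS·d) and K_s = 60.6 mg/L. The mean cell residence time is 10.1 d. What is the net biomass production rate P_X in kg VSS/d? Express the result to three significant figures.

P_X ≈ 1020 kg VSS/d

For a completely mixed reactor with recycle the Lawrence–McCarty relation gives S = K_s·(1 + k_d·θ_c) / [θ_c·(Y·k − k_d) − 1] = 60.6 × (1 + 0.0563 × 10.1) / [10.1 × (0.451 × 5.62 − 0.0563) − 1] = 95.06 / 24.03 = 3.956 mg/L.
Correct the yield for decay: Y_obs = Y/(1 + k_d θ_c) = 0.451 / (1 + 0.0563 × 10.1) = 0.451 / 1.569 = 0.2875.
Substrate removed = Q·(S₀ − S) = 2230 m³/d × (1590 − 3.96) g/m³ = 3.54×10^6 g/d = 3537 kg/d.
So the net sludge growth is P_X = 0.2875 × 3537 = 1017 kg VSS/d.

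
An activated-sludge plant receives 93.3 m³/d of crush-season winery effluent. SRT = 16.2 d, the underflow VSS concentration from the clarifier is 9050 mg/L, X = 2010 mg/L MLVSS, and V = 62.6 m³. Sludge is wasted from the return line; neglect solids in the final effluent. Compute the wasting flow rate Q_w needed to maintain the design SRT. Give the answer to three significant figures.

Q_w ≈ 0.858 m³/d

Wasting from the return line (neglecting effluent solids): Q_w = V·X / (θ_c·X_r) = 62.60 × 2010 / (16.2 × 9050) = 0.8582 m³/d.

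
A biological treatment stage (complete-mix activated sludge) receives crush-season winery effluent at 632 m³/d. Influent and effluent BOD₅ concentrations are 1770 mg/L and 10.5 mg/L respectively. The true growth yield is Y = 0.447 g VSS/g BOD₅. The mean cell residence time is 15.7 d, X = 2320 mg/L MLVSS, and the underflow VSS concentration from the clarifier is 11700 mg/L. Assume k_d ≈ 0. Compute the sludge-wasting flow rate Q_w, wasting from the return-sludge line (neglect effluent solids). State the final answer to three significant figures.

Q_w ≈ 42.5 m³/d

With k_d = 0 the design equation reduces to V = Y Q (S₀−S) θ_c / X = 0.447 × 632 × (1770 − 10.5) × 15.7 / 2320 = 3364 m³.
Q_w = (V·X)/(θ_c X_r) = 3364 × 2320 / (15.7 × 11700) = 42.48 m³/d.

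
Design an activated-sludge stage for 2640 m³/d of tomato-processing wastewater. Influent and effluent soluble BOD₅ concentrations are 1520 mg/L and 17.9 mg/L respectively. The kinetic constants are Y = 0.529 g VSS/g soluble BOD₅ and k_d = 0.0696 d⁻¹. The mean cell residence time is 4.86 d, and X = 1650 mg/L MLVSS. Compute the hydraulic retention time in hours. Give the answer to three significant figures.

τ ≈ 42.0 h

From the SRT design equation V = Y Q (S₀−S) θ_c / [X (1 + k_d θ_c)] = 0.529 × 2640 × (1520 − 17.9) × 4.86 / [1650 × (1 + 0.0696 × 4.86)] = 1.02×10^7 / 2208 = 4617 m³.
τ = V/Q = 4617/2640 = 1.749 d, or 41.97 h.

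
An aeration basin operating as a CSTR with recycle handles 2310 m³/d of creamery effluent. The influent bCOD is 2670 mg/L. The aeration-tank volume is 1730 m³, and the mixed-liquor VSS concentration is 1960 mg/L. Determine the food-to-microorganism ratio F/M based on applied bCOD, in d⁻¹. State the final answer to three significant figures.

F/M ≈ 1.82 d⁻¹

F/M = applied load / biomass = Q·S₀/(V·X) = 2310 × 2670 / (1730 × 1960) = 1.819 d⁻¹.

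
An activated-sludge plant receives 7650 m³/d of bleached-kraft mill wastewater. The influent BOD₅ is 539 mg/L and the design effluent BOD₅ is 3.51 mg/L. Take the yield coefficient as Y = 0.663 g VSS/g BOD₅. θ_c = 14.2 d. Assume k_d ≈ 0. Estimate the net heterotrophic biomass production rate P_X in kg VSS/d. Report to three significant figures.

Since k_d ≈ 0, Y_obs = Y = 0.663 g VSS/g BOD₅.
ΔS = 539 − 3.51 = 535.5 mg/L, so the substrate removal rate is 7650 × 535.5/1000 = 4096 kg BOD₅/d.
Net biomass production P_X = Y_obs × Q·(S₀ − S) = 0.6630 × 4096 = 2716 kg VSS/d.

P_X ≈ 2720 kg VSS/d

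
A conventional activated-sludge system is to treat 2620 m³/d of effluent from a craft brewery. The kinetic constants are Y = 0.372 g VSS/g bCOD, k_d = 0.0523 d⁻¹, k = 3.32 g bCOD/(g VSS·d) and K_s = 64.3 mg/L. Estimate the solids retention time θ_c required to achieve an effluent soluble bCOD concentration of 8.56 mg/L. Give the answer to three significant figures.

θ_c ≈ 10.8 d

Specific growth rate at S = 8.56 mg/L: μ = YkS/(K_s+S) = 0.372·3.32·8.56/(64.3+8.56) = 0.1451 d⁻¹.
1/θ_c = 0.1451 − 0.0523 = 0.09280 d⁻¹, so θ_c = 10.78 d.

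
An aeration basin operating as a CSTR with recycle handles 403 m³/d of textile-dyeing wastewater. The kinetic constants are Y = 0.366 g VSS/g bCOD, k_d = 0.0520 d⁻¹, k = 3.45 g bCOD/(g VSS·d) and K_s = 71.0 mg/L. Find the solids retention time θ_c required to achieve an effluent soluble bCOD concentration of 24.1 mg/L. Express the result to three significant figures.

At the target effluent, Y k S/(K_s+S) = 0.366×3.45×24.1/95.10 = 0.3200 d⁻¹.
1/θ_c = 0.3200 − 0.0520 = 0.2680 d⁻¹, so θ_c = 3.731 d.

θ_c ≈ 3.73 d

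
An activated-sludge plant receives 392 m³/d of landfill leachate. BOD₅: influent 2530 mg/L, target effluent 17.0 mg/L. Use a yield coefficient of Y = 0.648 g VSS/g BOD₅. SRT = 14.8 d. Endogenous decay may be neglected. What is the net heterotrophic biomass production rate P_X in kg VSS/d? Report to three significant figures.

With endogenous decay neglected, the observed yield equals the true yield: Y_obs = Y = 0.648 g VSS/g BOD₅.
Q·(S₀ − S) = 392 × (2530 − 17.0) × 10⁻³ = 985.1 kg/d removed.
P_X = Y_obs · Q(S₀ − S) = 0.6480 × 985.1 = 638.3 kg VSS/d.

P_X ≈ 638 kg VSS/d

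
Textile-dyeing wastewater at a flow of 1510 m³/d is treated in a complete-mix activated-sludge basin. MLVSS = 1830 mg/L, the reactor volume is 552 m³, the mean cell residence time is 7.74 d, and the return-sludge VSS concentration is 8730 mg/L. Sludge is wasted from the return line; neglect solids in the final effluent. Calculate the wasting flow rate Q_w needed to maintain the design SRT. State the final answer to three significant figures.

Wasting from the return line (neglecting effluent solids): Q_w = V·X / (θ_c·X_r) = 552.0 × 1830 / (7.74 × 8730) = 14.95 m³/d.

Q_w ≈ 14.9 m³/d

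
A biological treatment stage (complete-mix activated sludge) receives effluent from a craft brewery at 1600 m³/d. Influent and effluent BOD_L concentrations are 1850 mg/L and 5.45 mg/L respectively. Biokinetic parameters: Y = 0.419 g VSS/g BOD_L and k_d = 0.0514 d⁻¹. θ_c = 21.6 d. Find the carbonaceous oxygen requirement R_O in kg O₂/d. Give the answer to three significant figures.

R_O ≈ 2120 kg O₂/d

Y_obs = Y / (1 + k_d θ_c) = 0.419 / (1 + 0.0514 × 21.6) = 0.419 / 2.110 = 0.1986.
ΔS = 1850 − 5.45 = 1845 mg/L, so the substrate removal rate is 1600 × 1845/1000 = 2951 kg BOD_L/d.
Net sludge production P_X = 0.1986 × 2951 = 586.0 kg VSS/d.
R_O = Q·(S₀ − S) − 1.42·P_X = 2951 − 1.42 × 586.0 = 2119 kg O₂/d.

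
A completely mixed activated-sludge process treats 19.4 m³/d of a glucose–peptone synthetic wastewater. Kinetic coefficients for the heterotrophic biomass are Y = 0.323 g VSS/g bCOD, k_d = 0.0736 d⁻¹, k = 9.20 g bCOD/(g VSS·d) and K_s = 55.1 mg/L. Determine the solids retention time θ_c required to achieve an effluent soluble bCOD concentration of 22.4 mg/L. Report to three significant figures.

From 1/θ_c = Y·k·S/(K_s + S) − k_d: Y·k·S/(K_s+S) = 0.323 × 9.20 × 22.4 / (55.1 + 22.4) = 0.8589 d⁻¹.
Then 1/θ_c = μ − k_d = 0.8589 − 0.0736 = 0.7853 d⁻¹, giving θ_c = 1.273 d.

θ_c ≈ 1.27 d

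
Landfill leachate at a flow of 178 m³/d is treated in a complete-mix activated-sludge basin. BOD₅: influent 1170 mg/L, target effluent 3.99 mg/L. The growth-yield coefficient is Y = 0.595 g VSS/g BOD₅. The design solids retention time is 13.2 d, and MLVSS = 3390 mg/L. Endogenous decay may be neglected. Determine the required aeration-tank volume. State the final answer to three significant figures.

V ≈ 481 m³

Biomass mass balance (decay neglected): V·X = Y·Q·(S₀ − S)·θ_c, so V = 0.595 × 178 × (1170 − 3.99) × 13.2 / 3390 = 480.9 m³.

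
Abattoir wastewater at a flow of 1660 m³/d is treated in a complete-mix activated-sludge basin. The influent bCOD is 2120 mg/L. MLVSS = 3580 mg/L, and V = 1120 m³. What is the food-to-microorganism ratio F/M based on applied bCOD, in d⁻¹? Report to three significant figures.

F/M = applied load / biomass = Q·S₀/(V·X) = 1660 × 2120 / (1120 × 3580) = 0.8777 d⁻¹.

F/M ≈ 0.878 d⁻¹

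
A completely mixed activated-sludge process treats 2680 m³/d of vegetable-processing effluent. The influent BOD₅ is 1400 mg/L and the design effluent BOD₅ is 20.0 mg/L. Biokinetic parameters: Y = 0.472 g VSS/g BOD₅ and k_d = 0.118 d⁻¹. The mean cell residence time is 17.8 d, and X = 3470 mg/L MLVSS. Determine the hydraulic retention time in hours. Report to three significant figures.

τ ≈ 25.9 h

From the SRT design equation V = Y Q (S₀−S) θ_c / [X (1 + k_d θ_c)] = 0.472 × 2680 × (1400 − 20.0) × 17.8 / [3470 × (1 + 0.118 × 17.8)] = 3.11×10^7 / 10758 = 2888 m³.
Hydraulic retention time τ = V/Q = 2888 / 2680 = 1.078 d = 25.86 h.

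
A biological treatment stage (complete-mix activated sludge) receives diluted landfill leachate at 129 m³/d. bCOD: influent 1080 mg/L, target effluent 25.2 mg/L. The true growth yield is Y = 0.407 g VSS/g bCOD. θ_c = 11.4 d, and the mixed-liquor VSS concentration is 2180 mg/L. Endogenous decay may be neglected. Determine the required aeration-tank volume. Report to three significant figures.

V ≈ 290 m³

With k_d = 0 the design equation reduces to V = Y Q (S₀−S) θ_c / X = 0.407 × 129 × (1080 − 25.2) × 11.4 / 2180 = 289.6 m³.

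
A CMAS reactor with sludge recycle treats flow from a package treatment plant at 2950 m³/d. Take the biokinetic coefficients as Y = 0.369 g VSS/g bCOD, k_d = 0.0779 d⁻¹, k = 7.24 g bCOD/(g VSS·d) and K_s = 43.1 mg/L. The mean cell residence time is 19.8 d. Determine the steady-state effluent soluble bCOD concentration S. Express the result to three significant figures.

For a completely mixed reactor with recycle the Lawrence–McCarty relation gives S = K_s·(1 + k_d·θ_c) / [θ_c·(Y·k − k_d) − 1] = 43.1 × (1 + 0.0779 × 19.8) / [19.8 × (0.369 × 7.24 − 0.0779) − 1] = 109.6 / 50.35 = 2.176 mg/L.

S ≈ 2.18 mg/L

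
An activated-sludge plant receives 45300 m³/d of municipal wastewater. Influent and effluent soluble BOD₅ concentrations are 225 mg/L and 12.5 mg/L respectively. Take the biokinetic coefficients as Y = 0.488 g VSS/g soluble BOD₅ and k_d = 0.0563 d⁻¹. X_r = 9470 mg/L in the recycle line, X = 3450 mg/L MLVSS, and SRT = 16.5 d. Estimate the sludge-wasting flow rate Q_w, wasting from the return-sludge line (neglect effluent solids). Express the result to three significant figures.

Q_w ≈ 257 m³/d

Steady-state biomass mass balance: V·X·(1 + k_d·θ_c) = Y·Q·(S₀ − S)·θ_c, so V = 0.488 × 45300 × (225 − 12.5) × 16.5 / [3450 × (1 + 0.0563 × 16.5)] = 7.75×10^7 / 6655 = 11647 m³.
θ_c = V·X/(Q_w·X_r) when wasting from the recycle, so Q_w = V·X/(θ_c·X_r) = 11647 × 3450 / (16.5 × 9470) = 257.2 m³/d.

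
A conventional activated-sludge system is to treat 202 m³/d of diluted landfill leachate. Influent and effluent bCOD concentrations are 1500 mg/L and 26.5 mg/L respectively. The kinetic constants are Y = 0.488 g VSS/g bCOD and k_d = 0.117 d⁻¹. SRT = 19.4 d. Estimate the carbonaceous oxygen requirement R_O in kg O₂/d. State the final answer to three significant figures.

Observed yield with endogenous decay: Y_obs = Y / (1 + k_d·θ_c) = 0.488 / (1 + 0.117 × 19.4) = 0.488 / 3.270 = 0.1492 g VSS/g bCOD.
Substrate removed = Q·(S₀ − S) = 202 m³/d × (1500 − 26.5) g/m³ = 2.98×10^5 g/d = 297.6 kg/d.
P_X = Y_obs·Q·(S₀ − S) = 0.1492 × 297.6 = 44.42 kg VSS/d.
R_O = Q·ΔS − 1.42 P_X = 297.6 − 63.08 = 234.6 kg O₂/d.

R_O ≈ 235 kg O₂/d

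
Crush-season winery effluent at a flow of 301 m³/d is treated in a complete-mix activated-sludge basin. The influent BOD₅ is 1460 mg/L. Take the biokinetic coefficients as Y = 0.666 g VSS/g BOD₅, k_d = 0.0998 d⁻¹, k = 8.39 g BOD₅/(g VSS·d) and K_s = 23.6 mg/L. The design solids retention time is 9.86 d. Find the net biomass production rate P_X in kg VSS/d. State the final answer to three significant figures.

For a completely mixed reactor with recycle the Lawrence–McCarty relation gives S = K_s·(1 + k_d·θ_c) / [θ_c·(Y·k − k_d) − 1] = 23.6 × (1 + 0.0998 × 9.86) / [9.86 × (0.666 × 8.39 − 0.0998) − 1] = 46.82 / 53.11 = 0.8816 mg/L.
Correct the yield for decay: Y_obs = Y/(1 + k_d θ_c) = 0.666 / (1 + 0.0998 × 9.86) = 0.666 / 1.984 = 0.3357.
Substrate removed = Q·(S₀ − S) = 301 m³/d × (1460 − 0.882) g/m³ = 4.39×10^5 g/d = 439.2 kg/d.
Biomass produced: P_X = Y_obs·Q·ΔS = 0.3357 × 439.2 ≈ 147.4 kg VSS/d.

P_X ≈ 147 kg VSS/d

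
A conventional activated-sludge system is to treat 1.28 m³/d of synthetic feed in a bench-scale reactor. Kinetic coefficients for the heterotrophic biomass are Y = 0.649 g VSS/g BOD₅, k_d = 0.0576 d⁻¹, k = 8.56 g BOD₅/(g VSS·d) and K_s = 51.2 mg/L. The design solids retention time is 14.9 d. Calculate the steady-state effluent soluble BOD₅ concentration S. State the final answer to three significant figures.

S ≈ 1.18 mg/L

From the Monod/SRT balance for a CMAS, S = K_s·(1+k_d θ_c)/[θ_c·(Y k − k_d) − 1] = 51.2 × (1 + 0.0576 × 14.9) / [14.9 × (0.649 × 8.56 − 0.0576) − 1] = 95.14 / 80.92 = 1.176 mg/L.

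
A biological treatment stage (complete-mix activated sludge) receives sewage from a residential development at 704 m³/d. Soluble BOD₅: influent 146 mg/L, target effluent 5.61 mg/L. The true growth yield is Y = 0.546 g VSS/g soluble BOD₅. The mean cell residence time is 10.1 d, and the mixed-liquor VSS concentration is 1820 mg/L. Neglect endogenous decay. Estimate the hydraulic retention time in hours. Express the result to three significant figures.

τ ≈ 10.2 h

Biomass mass balance (decay neglected): V·X = Y·Q·(S₀ − S)·θ_c, so V = 0.546 × 704 × (146 − 5.61) × 10.1 / 1820 = 299.5 m³.
HRT = V/Q = 299.5 m³ / 704 m³·d⁻¹ = 0.4254 d × 24 = 10.21 h.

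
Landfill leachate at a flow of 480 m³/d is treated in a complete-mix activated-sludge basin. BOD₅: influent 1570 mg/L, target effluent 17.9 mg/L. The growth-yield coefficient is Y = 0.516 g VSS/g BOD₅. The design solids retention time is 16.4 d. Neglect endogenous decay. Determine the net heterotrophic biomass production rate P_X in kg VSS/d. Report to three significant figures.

P_X ≈ 384 kg VSS/d

With endogenous decay neglected, the observed yield equals the true yield: Y_obs = Y = 0.516 g VSS/g BOD₅.
Substrate removed = Q·(S₀ − S) = 480 m³/d × (1570 − 17.9) g/m³ = 7.45×10^5 g/d = 745.0 kg/d.
P_X = Y_obs · Q(S₀ − S) = 0.5160 × 745.0 = 384.4 kg VSS/d.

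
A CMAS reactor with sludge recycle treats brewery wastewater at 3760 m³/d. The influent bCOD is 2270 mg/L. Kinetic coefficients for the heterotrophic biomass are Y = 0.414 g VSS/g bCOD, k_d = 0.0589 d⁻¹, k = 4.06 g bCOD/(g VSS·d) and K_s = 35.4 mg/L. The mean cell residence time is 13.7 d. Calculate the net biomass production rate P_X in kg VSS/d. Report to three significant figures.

From the Monod/SRT balance for a CMAS, S = K_s·(1+k_d θ_c)/[θ_c·(Y k − k_d) − 1] = 35.4 × (1 + 0.0589 × 13.7) / [13.7 × (0.414 × 4.06 − 0.0589) − 1] = 63.97 / 21.22 = 3.014 mg/L.
The observed yield is Y_obs = Y/(1 + k_d·θ_c) = 0.414 / (1 + 0.0589 × 13.7) = 0.414 / 1.807 = 0.2291 g VSS per g bCOD removed.
Mass of bCOD removed per day: Q(S₀ − S) = 3760 × 2267 g/m³ = 8524 kg/d.
Biomass produced: P_X = Y_obs·Q·ΔS = 0.2291 × 8524 ≈ 1953 kg VSS/d.

P_X ≈ 1950 kg VSS/d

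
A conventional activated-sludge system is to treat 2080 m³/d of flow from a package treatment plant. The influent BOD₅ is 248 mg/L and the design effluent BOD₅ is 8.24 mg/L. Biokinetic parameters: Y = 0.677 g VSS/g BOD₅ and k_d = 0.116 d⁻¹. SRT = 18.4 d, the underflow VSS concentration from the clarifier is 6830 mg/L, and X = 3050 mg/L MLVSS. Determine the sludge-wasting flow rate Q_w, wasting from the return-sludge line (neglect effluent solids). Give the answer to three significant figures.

Q_w ≈ 15.8 m³/d

Steady-state biomass mass balance: V·X·(1 + k_d·θ_c) = Y·Q·(S₀ − S)·θ_c, so V = 0.677 × 2080 × (248 − 8.24) × 18.4 / [3050 × (1 + 0.116 × 18.4)] = 6.21×10^6 / 9560 = 649.8 m³.
θ_c = V·X/(Q_w·X_r) when wasting from the recycle, so Q_w = V·X/(θ_c·X_r) = 649.8 × 3050 / (18.4 × 6830) = 15.77 m³/d.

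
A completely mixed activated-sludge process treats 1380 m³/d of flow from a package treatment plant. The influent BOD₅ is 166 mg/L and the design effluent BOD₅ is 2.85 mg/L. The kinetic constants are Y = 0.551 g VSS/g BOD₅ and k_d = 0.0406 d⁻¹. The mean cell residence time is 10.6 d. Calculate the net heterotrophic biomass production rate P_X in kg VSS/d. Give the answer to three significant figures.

P_X ≈ 86.7 kg VSS/d

Y_obs = Y / (1 + k_d θ_c) = 0.551 / (1 + 0.0406 × 10.6) = 0.551 / 1.430 = 0.3852.
Substrate removed = Q·(S₀ − S) = 1380 m³/d × (166 − 2.85) g/m³ = 2.25×10^5 g/d = 225.1 kg/d.
So the net sludge growth is P_X = 0.3852 × 225.1 = 86.73 kg VSS/d.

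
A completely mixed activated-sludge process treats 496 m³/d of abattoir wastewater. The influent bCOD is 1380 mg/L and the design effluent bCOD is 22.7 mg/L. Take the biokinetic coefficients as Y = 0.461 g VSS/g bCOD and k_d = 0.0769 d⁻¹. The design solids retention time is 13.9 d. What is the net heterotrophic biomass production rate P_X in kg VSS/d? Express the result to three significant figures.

P_X ≈ 150 kg VSS/d

Observed yield with endogenous decay: Y_obs = Y / (1 + k_d·θ_c) = 0.461 / (1 + 0.0769 × 13.9) = 0.461 / 2.069 = 0.2228 g VSS/g bCOD.
Substrate removed = Q·(S₀ − S) = 496 m³/d × (1380 − 22.7) g/m³ = 6.73×10^5 g/d = 673.2 kg/d.
Biomass produced: P_X = Y_obs·Q·ΔS = 0.2228 × 673.2 ≈ 150.0 kg VSS/d.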